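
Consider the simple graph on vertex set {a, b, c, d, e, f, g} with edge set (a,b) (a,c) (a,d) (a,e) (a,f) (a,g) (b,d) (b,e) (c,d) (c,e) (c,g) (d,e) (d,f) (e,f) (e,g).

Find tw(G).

A width-3 tree decomposition is:
Bags: B1 = {a, b, d, e}  B2 = {a, c, d, e}  B3 = {a, c, e, g}  B4 = {a, d, e, f}
Tree: B1–B2, B2–B3, B1–B4
Every bag has size at most 4, so the width is 4 − 1 = 3 and tw(G) ≤ 3. Conversely, {a, c, d, e} is a clique of size 4, and the vertices of any clique must share a bag in every tree decomposition; so some bag has ≥ 4 vertices and tw(G) ≥ 3. Hence tw(G) = 3 exactly.

3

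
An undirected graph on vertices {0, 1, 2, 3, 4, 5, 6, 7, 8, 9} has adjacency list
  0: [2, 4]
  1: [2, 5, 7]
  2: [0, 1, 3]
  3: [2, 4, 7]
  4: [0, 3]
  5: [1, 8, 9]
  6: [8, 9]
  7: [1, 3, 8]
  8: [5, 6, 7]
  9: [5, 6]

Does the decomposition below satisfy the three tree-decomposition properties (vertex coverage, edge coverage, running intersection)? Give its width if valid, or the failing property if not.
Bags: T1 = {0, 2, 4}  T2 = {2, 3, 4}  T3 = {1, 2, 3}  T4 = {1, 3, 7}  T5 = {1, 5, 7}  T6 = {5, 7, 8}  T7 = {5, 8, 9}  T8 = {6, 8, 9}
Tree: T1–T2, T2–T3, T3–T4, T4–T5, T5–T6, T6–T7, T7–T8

Yes; width 2.

Vertex coverage: the bags together contain {0, 1, 2, 3, 4, 5, 6, 7, 8, 9}, the full vertex set. Edge coverage: each edge of G has both endpoints in at least one bag. Running intersection: for every vertex, the bags containing it form a connected subtree. All three properties hold, so this is a valid tree decomposition of width max|bag| − 1 = 2, and hence tw(G) ≤ 2.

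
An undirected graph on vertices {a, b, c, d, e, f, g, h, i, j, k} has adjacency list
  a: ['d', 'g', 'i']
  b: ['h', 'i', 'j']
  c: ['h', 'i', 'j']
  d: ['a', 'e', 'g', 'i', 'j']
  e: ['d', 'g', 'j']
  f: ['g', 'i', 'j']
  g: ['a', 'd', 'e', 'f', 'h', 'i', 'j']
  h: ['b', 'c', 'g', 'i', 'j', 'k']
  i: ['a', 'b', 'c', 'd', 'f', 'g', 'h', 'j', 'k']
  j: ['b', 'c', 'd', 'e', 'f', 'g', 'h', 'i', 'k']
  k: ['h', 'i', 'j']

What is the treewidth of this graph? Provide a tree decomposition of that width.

The largest bag has 4 vertices, giving width 3; this decomposition certifies tw(G) ≤ 3. For the lower bound, the 4 vertices {d, e, g, j} are pairwise adjacent, and any tree decomposition puts a clique entirely inside one bag — forcing width ≥ 3. Combining the bounds, tw(G) = 3.

Treewidth 3.
Bags: B1 = {f, g, i, j}  B2 = {g, h, i, j}  B3 = {d, g, i, j}  B4 = {a, d, g, i}  B5 = {h, i, j, k}  B6 = {c, h, i, j}  B7 = {d, e, g, j}  B8 = {b, h, i, j}
Tree: B1–B2, B2–B3, B3–B4, B2–B5, B5–B6, B3–B7, B6–B8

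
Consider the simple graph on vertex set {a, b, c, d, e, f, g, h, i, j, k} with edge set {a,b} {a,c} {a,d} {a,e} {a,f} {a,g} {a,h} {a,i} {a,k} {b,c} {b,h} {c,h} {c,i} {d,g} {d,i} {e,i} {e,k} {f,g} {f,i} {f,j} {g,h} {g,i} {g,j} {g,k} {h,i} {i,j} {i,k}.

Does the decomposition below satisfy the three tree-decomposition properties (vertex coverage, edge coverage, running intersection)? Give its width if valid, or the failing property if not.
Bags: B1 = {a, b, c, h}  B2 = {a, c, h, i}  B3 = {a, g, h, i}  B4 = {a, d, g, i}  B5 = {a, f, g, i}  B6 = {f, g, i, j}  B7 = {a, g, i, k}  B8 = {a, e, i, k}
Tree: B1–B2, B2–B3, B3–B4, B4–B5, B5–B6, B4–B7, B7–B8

Yes; width 3.

Vertex coverage: the bags together contain {a, b, c, d, e, f, g, h, i, j, k}, the full vertex set. Edge coverage: each edge of G has both endpoints in at least one bag. Running intersection: for every vertex, the bags containing it form a connected subtree. All three properties hold, so this is a valid tree decomposition of width max|bag| − 1 = 3, and hence tw(G) ≤ 3.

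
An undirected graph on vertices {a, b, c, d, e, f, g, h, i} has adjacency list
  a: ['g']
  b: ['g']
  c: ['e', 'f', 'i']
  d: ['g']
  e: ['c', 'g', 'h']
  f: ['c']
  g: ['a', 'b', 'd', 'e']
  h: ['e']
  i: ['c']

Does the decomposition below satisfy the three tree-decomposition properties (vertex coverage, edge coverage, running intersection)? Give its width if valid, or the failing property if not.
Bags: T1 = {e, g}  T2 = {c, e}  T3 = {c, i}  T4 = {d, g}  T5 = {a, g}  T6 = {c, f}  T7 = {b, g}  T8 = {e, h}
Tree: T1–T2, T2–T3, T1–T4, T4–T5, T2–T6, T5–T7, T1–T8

Checking the three conditions: (i) the bags cover all of {a, b, c, d, e, f, g, h, i}; (ii) for each edge, some bag contains both endpoints; (iii) the bags containing any fixed vertex form a subtree. All hold, so the decomposition is valid with width 2 − 1 = 1.

Yes; width 1.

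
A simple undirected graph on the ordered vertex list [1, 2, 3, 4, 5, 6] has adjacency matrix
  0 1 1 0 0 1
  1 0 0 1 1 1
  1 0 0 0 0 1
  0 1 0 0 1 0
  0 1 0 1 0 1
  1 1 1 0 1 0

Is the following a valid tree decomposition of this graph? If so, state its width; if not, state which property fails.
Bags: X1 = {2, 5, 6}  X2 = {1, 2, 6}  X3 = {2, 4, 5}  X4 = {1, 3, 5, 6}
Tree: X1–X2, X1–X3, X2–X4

No — bags containing vertex 5 are not connected in the tree.

A tree decomposition must satisfy three properties: every vertex lies in some bag; for every edge, both endpoints lie together in some bag; and for every vertex, the bags containing it form a connected subtree. Here bags containing vertex 5 are not connected in the tree, so the decomposition is invalid.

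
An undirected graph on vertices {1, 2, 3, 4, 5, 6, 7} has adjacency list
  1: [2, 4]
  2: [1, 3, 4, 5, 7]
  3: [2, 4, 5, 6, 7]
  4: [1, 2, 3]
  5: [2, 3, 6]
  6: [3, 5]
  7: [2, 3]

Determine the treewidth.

2

A width-2 tree decomposition is:
Bags: B1 = {2, 3, 4}  B2 = {2, 3, 5}  B3 = {2, 3, 7}  B4 = {1, 2, 4}  B5 = {3, 5, 6}
Tree: B1–B2, B2–B3, B1–B4, B2–B5
The largest bag has 3 vertices, giving width 2; this decomposition certifies tw(G) ≤ 2. Conversely, {1, 2, 4} is a clique of size 3, and the vertices of any clique must share a bag in every tree decomposition; so some bag has ≥ 3 vertices and tw(G) ≥ 2. Hence tw(G) = 2 exactly.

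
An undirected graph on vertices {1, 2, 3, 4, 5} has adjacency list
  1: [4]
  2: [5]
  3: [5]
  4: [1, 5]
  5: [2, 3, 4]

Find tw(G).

1

A width-1 tree decomposition is:
Bags: B1 = {2, 5}  B2 = {3, 5}  B3 = {4, 5}  B4 = {1, 4}
Tree: B1–B2, B2–B3, B3–B4
Every bag has size at most 2, so the width is 2 − 1 = 1 and tw(G) ≤ 1. Any graph with an edge has treewidth ≥ 1, and G has the edge 5–2. Combining the bounds, tw(G) = 1.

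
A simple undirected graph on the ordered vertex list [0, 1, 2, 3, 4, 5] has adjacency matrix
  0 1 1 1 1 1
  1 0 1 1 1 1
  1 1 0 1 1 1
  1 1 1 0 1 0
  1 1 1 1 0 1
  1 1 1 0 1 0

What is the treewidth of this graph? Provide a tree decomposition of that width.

The largest bag has 5 vertices, giving width 4; this decomposition certifies tw(G) ≤ 4. On the other hand G contains the 5-clique {0, 1, 2, 3, 4}. A clique must lie in a single bag of any decomposition, so no decomposition can have width below 4. The upper and lower bounds meet at 4, so that is the treewidth.

Treewidth 4.
One optimal decomposition is:
Bags: B1 = {0, 1, 2, 4, 5}  B2 = {0, 1, 2, 3, 4}
Tree: B1–B2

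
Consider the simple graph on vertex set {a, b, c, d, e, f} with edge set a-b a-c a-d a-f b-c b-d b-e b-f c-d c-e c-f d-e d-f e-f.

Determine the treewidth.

4

A width-4 tree decomposition is:
Bags: B1 = {b, c, d, e, f}  B2 = {a, b, c, d, f}
Tree: B1–B2
Every bag has size at most 5, so the width is 5 − 1 = 4 and tw(G) ≤ 4. For the lower bound, the 5 vertices {b, c, d, e, f} are pairwise adjacent, and any tree decomposition puts a clique entirely inside one bag — forcing width ≥ 4. Hence tw(G) = 4 exactly.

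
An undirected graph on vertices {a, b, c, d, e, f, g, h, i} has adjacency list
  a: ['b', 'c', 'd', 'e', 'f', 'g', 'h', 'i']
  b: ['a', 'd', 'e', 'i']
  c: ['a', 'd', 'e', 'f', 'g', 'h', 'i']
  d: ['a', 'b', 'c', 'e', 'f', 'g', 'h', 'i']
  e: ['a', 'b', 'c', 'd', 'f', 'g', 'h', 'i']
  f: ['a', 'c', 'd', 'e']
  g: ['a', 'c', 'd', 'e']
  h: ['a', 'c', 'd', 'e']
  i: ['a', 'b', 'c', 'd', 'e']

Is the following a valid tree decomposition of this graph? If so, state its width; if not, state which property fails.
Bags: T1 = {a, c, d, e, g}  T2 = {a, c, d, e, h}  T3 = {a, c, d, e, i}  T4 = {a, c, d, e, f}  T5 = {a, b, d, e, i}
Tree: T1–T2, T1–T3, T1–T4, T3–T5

Every vertex of G appears in some bag (union = {a, b, c, d, e, f, g, h, i}); every edge is covered by a bag; and for each vertex v the set of bags containing v is connected in the bag tree. The decomposition is therefore valid. The largest bag has 5 vertices, so the width is 4.

Yes; width 4.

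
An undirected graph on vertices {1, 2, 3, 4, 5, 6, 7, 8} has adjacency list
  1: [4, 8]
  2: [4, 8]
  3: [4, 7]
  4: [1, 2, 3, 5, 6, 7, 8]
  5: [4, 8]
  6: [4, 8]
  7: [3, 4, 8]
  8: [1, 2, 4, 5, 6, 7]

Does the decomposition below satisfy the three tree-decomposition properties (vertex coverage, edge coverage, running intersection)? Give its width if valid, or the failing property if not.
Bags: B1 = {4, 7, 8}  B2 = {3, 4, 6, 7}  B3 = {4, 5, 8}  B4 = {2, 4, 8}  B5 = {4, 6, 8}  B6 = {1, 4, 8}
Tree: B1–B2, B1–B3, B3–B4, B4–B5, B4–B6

No — bags containing vertex 6 are not connected in the tree.

A tree decomposition must satisfy three properties: every vertex lies in some bag; for every edge, both endpoints lie together in some bag; and for every vertex, the bags containing it form a connected subtree. Here bags containing vertex 6 are not connected in the tree, so the decomposition is invalid.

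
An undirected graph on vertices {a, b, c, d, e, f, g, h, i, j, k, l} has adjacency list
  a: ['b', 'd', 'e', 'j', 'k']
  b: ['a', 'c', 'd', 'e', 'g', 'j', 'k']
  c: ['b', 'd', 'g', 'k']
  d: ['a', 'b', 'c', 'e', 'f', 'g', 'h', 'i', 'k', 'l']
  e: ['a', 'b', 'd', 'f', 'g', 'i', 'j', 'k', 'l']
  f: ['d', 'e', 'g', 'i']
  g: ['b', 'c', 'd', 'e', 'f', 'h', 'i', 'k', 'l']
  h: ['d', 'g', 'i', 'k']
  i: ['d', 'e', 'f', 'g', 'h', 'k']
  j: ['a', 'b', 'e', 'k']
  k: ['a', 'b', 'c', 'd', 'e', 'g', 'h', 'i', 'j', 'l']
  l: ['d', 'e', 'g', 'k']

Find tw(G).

4

A width-4 tree decomposition is:
Bags: B1 = {b, c, d, g, k}  B2 = {b, d, e, g, k}  B3 = {d, e, g, k, l}  B4 = {d, e, g, i, k}  B5 = {a, b, d, e, k}  B6 = {d, e, f, g, i}  B7 = {d, g, h, i, k}  B8 = {a, b, e, j, k}
Tree: B1–B2, B2–B3, B3–B4, B2–B5, B4–B6, B4–B7, B5–B8
The largest bag has 5 vertices, giving width 4; this decomposition certifies tw(G) ≤ 4. Conversely, {d, e, f, g, i} is a clique of size 5, and the vertices of any clique must share a bag in every tree decomposition; so some bag has ≥ 5 vertices and tw(G) ≥ 4. The upper and lower bounds meet at 4, so that is the treewidth.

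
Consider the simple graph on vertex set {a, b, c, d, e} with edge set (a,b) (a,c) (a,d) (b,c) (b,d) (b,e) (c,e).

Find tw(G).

2

A width-2 tree decomposition is:
Bags: B1 = {a, b, c}  B2 = {a, b, d}  B3 = {b, c, e}
Tree: B1–B2, B1–B3
Every bag has size at most 3, so the width is 3 − 1 = 2 and tw(G) ≤ 2. On the other hand G contains the 3-clique {a, b, d}. A clique must lie in a single bag of any decomposition, so no decomposition can have width below 2. Hence tw(G) = 2 exactly.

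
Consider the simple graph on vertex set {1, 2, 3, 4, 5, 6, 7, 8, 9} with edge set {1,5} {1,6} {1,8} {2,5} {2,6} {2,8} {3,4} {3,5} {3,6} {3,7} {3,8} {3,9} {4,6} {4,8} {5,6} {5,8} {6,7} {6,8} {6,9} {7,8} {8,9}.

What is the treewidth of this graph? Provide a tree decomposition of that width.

Treewidth 3.
One optimal decomposition is:
Bags: B1 = {3, 6, 7, 8}  B2 = {3, 5, 6, 8}  B3 = {2, 5, 6, 8}  B4 = {3, 6, 8, 9}  B5 = {3, 4, 6, 8}  B6 = {1, 5, 6, 8}
Tree: B1–B2, B2–B3, B2–B4, B4–B5, B3–B6

Every bag has size at most 4, so the width is 4 − 1 = 3 and tw(G) ≤ 3. Conversely, {1, 5, 6, 8} is a clique of size 4, and the vertices of any clique must share a bag in every tree decomposition; so some bag has ≥ 4 vertices and tw(G) ≥ 3. Therefore the treewidth is 3.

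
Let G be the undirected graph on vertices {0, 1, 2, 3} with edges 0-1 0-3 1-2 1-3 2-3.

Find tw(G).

2

A width-2 tree decomposition is:
Bags: B1 = {1, 2, 3}  B2 = {0, 1, 3}
Tree: B1–B2
Each bag holds 3 vertices, so the decomposition has width 2, which upper-bounds the treewidth. Conversely, {0, 1, 3} is a clique of size 3, and the vertices of any clique must share a bag in every tree decomposition; so some bag has ≥ 3 vertices and tw(G) ≥ 2. The upper and lower bounds meet at 2, so that is the treewidth.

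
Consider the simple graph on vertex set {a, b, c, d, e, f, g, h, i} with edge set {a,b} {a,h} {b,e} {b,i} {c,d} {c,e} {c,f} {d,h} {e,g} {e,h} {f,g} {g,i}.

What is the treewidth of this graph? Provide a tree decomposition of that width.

Treewidth 3.
One optimal decomposition is:
Bags: B1 = {c, d, f, g}  B2 = {c, d, e, g}  B3 = {d, e, g, h}  B4 = {e, g, h, i}  B5 = {b, e, h, i}  B6 = {a, b, h, i}
Tree: B1–B2, B2–B3, B3–B4, B4–B5, B5–B6

The largest bag has 4 vertices, giving width 3; this decomposition certifies tw(G) ≤ 3. For the lower bound: the 4 vertex sets {c,d,f}, {g}, {e}, {a,b,h,i} are disjoint, each induces a connected subgraph, and every pair is joined by at least one edge of G. Contracting each set to a single vertex therefore yields K_{4} as a minor, and since treewidth is minor-monotone, tw(G) ≥ tw(K_{4}) = 3. Combining the bounds, tw(G) = 3.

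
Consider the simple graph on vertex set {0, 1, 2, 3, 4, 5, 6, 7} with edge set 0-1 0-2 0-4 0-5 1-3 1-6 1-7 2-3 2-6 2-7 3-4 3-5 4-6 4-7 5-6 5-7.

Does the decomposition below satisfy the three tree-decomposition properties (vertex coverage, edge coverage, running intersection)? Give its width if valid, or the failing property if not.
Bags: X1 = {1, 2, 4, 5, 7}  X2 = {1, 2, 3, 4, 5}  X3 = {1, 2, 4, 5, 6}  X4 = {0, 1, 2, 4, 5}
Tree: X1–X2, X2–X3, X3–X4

Yes; width 4.

Every vertex of G appears in some bag (union = {0, 1, 2, 3, 4, 5, 6, 7}); every edge is covered by a bag; and for each vertex v the set of bags containing v is connected in the bag tree. The decomposition is therefore valid. The largest bag has 5 vertices, so the width is 4.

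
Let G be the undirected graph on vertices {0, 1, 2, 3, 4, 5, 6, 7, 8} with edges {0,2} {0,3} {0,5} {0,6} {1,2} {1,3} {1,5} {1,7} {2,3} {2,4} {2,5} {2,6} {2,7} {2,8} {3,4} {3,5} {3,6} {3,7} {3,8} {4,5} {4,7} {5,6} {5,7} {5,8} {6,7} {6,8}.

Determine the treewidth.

4

A width-4 tree decomposition is:
Bags: B1 = {2, 3, 5, 6, 7}  B2 = {0, 2, 3, 5, 6}  B3 = {2, 3, 5, 6, 8}  B4 = {1, 2, 3, 5, 7}  B5 = {2, 3, 4, 5, 7}
Tree: B1–B2, B1–B3, B1–B4, B4–B5
Every bag has size at most 5, so the width is 5 − 1 = 4 and tw(G) ≤ 4. On the other hand G contains the 5-clique {1, 2, 3, 5, 7}. A clique must lie in a single bag of any decomposition, so no decomposition can have width below 4. Hence tw(G) = 4 exactly.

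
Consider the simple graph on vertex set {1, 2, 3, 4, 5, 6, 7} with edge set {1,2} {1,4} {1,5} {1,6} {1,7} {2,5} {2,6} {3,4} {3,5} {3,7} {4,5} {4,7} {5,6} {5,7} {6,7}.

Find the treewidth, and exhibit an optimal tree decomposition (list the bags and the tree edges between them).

The largest bag has 4 vertices, giving width 3; this decomposition certifies tw(G) ≤ 3. On the other hand G contains the 4-clique {1, 4, 5, 7}. A clique must lie in a single bag of any decomposition, so no decomposition can have width below 3. Hence tw(G) = 3 exactly.

Treewidth 3.
One optimal decomposition is:
Bags: B1 = {1, 5, 6, 7}  B2 = {1, 2, 5, 6}  B3 = {1, 4, 5, 7}  B4 = {3, 4, 5, 7}
Tree: B1–B2, B1–B3, B3–B4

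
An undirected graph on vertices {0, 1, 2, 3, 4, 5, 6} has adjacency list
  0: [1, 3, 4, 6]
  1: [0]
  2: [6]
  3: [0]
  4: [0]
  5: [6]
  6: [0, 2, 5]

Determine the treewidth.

1

A width-1 tree decomposition is:
Bags: B1 = {0, 4}  B2 = {0, 1}  B3 = {0, 6}  B4 = {0, 3}  B5 = {2, 6}  B6 = {5, 6}
Tree: B1–B2, B1–B3, B1–B4, B3–B5, B3–B6
Each bag holds 2 vertices, so the decomposition has width 1, which upper-bounds the treewidth. G has an edge, so its treewidth is at least 1. The upper and lower bounds meet at 1, so that is the treewidth.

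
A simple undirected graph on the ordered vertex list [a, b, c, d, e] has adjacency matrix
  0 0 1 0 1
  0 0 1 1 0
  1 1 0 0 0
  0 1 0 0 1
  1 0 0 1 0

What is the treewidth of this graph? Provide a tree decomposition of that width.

Treewidth 2.
One such decomposition:
Bags: B1 = {a, d, e}  B2 = {a, b, d}  B3 = {a, b, c}
Tree: B1–B2, B2–B3

The largest bag has 3 vertices, giving width 2; this decomposition certifies tw(G) ≤ 2. Since a–e–d–b–c–a is a cycle in G, G is not acyclic. Forests are exactly the graphs of treewidth ≤ 1, so tw(G) ≥ 2. The upper and lower bounds meet at 2, so that is the treewidth.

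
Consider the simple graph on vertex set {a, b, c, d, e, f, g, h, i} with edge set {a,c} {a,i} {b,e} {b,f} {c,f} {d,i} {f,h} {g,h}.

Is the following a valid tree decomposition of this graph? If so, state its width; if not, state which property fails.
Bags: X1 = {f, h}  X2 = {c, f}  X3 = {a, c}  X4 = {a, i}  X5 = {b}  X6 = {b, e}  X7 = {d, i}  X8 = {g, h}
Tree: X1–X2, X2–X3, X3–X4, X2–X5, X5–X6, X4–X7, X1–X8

No — edge (f,b) lies in no bag.

A tree decomposition must satisfy three properties: every vertex lies in some bag; for every edge, both endpoints lie together in some bag; and for every vertex, the bags containing it form a connected subtree. Here edge (f,b) lies in no bag, so the decomposition is invalid.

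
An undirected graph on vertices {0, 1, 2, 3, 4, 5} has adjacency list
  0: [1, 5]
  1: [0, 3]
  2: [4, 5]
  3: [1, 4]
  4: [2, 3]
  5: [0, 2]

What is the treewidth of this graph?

2

A width-2 tree decomposition is:
Bags: B1 = {0, 2, 5}  B2 = {0, 2, 4}  B3 = {0, 3, 4}  B4 = {0, 1, 3}
Tree: B1–B2, B2–B3, B3–B4
Every bag has size at most 3, so the width is 3 − 1 = 2 and tw(G) ≤ 2. The edges 0–5–2–4–3–1–0 form a cycle, so G is not a tree and its treewidth is at least 2. Combining the bounds, tw(G) = 2.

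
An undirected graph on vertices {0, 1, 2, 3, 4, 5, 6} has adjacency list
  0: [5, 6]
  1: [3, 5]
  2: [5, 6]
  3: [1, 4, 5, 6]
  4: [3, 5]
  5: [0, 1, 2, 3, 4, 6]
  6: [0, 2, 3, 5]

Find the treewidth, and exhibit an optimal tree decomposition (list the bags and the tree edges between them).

Each bag holds 3 vertices, so the decomposition has width 2, which upper-bounds the treewidth. On the other hand G contains the 3-clique {0, 5, 6}. A clique must lie in a single bag of any decomposition, so no decomposition can have width below 2. Hence tw(G) = 2 exactly.

Treewidth 2.
One such decomposition:
Bags: B1 = {3, 5, 6}  B2 = {3, 4, 5}  B3 = {0, 5, 6}  B4 = {1, 3, 5}  B5 = {2, 5, 6}
Tree: B1–B2, B1–B3, B1–B4, B3–B5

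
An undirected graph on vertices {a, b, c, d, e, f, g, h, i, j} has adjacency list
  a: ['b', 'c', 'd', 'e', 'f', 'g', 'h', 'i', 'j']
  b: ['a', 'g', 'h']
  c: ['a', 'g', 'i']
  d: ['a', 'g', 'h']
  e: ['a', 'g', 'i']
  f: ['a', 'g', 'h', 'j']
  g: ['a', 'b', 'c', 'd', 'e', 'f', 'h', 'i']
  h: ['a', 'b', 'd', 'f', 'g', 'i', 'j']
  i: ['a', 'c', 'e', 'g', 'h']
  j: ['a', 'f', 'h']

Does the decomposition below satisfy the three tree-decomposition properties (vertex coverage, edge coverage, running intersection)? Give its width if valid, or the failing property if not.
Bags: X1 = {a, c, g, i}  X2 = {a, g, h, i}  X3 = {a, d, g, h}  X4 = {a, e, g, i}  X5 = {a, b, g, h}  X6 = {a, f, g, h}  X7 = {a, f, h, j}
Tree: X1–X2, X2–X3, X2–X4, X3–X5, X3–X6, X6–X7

Vertex coverage: the bags together contain {a, b, c, d, e, f, g, h, i, j}, the full vertex set. Edge coverage: each edge of G has both endpoints in at least one bag. Running intersection: for every vertex, the bags containing it form a connected subtree. All three properties hold, so this is a valid tree decomposition of width max|bag| − 1 = 3, and hence tw(G) ≤ 3.

Yes; width 3.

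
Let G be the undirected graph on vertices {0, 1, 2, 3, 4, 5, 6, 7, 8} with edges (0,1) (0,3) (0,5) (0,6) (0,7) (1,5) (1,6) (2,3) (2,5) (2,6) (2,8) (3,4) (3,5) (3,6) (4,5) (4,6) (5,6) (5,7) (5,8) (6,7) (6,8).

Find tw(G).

A width-3 tree decomposition is:
Bags: B1 = {3, 4, 5, 6}  B2 = {2, 3, 5, 6}  B3 = {0, 3, 5, 6}  B4 = {0, 5, 6, 7}  B5 = {0, 1, 5, 6}  B6 = {2, 5, 6, 8}
Tree: B1–B2, B1–B3, B3–B4, B4–B5, B2–B6
The largest bag has 4 vertices, giving width 3; this decomposition certifies tw(G) ≤ 3. For the lower bound, the 4 vertices {0, 1, 5, 6} are pairwise adjacent, and any tree decomposition puts a clique entirely inside one bag — forcing width ≥ 3. Therefore the treewidth is 3.

3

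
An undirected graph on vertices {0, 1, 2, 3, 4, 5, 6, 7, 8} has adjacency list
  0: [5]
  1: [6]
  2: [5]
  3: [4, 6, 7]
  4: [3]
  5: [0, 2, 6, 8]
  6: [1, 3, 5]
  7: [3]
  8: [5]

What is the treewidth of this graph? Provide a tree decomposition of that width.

Every bag has size at most 2, so the width is 2 − 1 = 1 and tw(G) ≤ 1. Any graph with an edge has treewidth ≥ 1, and G has the edge 6–1. Combining the bounds, tw(G) = 1.

Treewidth 1.
One such decomposition:
Bags: B1 = {1, 6}  B2 = {3, 6}  B3 = {5, 6}  B4 = {3, 4}  B5 = {0, 5}  B6 = {3, 7}  B7 = {5, 8}  B8 = {2, 5}
Tree: B1–B2, B1–B3, B2–B4, B3–B5, B2–B6, B3–B7, B7–B8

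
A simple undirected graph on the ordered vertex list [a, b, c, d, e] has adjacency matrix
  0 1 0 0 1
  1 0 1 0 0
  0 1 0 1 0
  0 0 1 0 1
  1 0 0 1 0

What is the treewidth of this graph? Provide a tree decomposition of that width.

Every bag has size at most 3, so the width is 3 − 1 = 2 and tw(G) ≤ 2. The edges c–b–a–e–d–c form a cycle, so G is not a tree and its treewidth is at least 2. Combining the bounds, tw(G) = 2.

Treewidth 2.
Bags: B1 = {a, b, c}  B2 = {a, c, e}  B3 = {c, d, e}
Tree: B1–B2, B2–B3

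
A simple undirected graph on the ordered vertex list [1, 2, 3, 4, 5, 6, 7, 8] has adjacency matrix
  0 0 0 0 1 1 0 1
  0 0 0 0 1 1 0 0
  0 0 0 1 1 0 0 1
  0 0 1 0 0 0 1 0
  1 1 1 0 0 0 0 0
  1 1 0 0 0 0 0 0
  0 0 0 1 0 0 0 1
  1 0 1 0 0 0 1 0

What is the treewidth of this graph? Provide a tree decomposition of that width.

Treewidth 2.
Bags: B1 = {3, 4, 7}  B2 = {3, 7, 8}  B3 = {3, 5, 8}  B4 = {1, 5, 8}  B5 = {1, 2, 5}  B6 = {1, 2, 6}
Tree: B1–B2, B2–B3, B3–B4, B4–B5, B5–B6

Every bag has size at most 3, so the width is 3 − 1 = 2 and tw(G) ≤ 2. The edges 4–7–8–3–4 form a cycle, so G is not a tree and its treewidth is at least 2. Hence tw(G) = 2 exactly.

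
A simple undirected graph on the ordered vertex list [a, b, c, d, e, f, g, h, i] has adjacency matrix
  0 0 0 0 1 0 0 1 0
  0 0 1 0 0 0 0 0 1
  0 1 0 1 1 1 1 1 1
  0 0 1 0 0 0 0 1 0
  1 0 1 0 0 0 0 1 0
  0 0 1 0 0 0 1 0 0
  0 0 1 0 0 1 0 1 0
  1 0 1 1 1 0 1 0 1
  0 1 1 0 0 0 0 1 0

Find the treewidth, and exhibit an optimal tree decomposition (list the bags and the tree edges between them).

Treewidth 2.
One optimal decomposition is:
Bags: B1 = {c, f, g}  B2 = {c, g, h}  B3 = {c, d, h}  B4 = {c, h, i}  B5 = {b, c, i}  B6 = {c, e, h}  B7 = {a, e, h}
Tree: B1–B2, B2–B3, B2–B4, B4–B5, B3–B6, B6–B7

Every bag has size at most 3, so the width is 3 − 1 = 2 and tw(G) ≤ 2. For the lower bound, the 3 vertices {c, d, h} are pairwise adjacent, and any tree decomposition puts a clique entirely inside one bag — forcing width ≥ 2. Therefore the treewidth is 2.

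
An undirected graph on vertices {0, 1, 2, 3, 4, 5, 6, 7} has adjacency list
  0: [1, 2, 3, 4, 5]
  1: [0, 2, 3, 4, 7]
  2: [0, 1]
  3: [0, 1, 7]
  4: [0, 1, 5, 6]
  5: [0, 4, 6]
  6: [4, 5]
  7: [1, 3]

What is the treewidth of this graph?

A width-2 tree decomposition is:
Bags: B1 = {0, 4, 5}  B2 = {0, 1, 4}  B3 = {0, 1, 2}  B4 = {0, 1, 3}  B5 = {4, 5, 6}  B6 = {1, 3, 7}
Tree: B1–B2, B2–B3, B2–B4, B1–B5, B4–B6
Each bag holds 3 vertices, so the decomposition has width 2, which upper-bounds the treewidth. Conversely, {0, 1, 2} is a clique of size 3, and the vertices of any clique must share a bag in every tree decomposition; so some bag has ≥ 3 vertices and tw(G) ≥ 2. Combining the bounds, tw(G) = 2.

2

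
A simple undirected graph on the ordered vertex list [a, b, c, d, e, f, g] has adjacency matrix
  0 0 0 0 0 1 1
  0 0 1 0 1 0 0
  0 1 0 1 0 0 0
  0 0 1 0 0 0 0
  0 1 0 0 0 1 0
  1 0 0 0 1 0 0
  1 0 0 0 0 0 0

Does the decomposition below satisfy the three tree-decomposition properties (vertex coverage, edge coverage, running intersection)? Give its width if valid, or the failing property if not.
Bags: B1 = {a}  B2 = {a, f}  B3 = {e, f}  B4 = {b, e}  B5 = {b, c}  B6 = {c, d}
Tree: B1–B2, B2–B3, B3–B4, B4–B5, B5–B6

No — vertex g appears in no bag.

A tree decomposition must satisfy three properties: every vertex lies in some bag; for every edge, both endpoints lie together in some bag; and for every vertex, the bags containing it form a connected subtree. Here vertex g appears in no bag, so the decomposition is invalid.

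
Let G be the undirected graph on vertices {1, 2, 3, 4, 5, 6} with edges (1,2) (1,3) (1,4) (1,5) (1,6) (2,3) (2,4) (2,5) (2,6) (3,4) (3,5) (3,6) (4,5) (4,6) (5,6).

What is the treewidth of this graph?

A width-5 tree decomposition is:
Bags: B1 = {1, 2, 3, 4, 5, 6}
Tree: (single bag)
With just one bag of size 6, the width is 6 − 1 = 5, so tw(G) ≤ 5. Conversely, {1, 2, 3, 4, 5, 6} is a clique of size 6, and the vertices of any clique must share a bag in every tree decomposition; so some bag has ≥ 6 vertices and tw(G) ≥ 5. Combining the bounds, tw(G) = 5.

5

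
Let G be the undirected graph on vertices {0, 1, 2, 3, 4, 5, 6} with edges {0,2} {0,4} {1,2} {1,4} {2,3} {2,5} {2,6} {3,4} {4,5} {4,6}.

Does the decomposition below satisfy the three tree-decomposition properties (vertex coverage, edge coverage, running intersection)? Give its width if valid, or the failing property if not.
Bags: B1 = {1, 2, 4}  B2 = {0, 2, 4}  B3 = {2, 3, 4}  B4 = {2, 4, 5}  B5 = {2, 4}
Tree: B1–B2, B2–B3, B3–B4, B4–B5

No — vertex 6 appears in no bag.

A tree decomposition must satisfy three properties: every vertex lies in some bag; for every edge, both endpoints lie together in some bag; and for every vertex, the bags containing it form a connected subtree. Here vertex 6 appears in no bag, so the decomposition is invalid.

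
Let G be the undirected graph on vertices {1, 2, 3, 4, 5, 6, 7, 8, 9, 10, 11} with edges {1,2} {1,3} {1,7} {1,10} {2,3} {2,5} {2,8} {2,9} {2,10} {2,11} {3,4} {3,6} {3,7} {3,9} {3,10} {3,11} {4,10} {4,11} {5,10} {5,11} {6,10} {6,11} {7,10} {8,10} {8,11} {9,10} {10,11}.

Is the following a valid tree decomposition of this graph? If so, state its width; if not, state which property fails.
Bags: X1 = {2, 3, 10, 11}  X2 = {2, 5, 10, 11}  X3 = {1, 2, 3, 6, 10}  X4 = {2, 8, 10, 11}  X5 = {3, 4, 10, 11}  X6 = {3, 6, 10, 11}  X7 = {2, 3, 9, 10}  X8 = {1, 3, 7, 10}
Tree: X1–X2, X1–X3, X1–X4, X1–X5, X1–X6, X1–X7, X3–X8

A tree decomposition must satisfy three properties: every vertex lies in some bag; for every edge, both endpoints lie together in some bag; and for every vertex, the bags containing it form a connected subtree. Here bags containing vertex 6 are not connected in the tree, so the decomposition is invalid.

No — bags containing vertex 6 are not connected in the tree.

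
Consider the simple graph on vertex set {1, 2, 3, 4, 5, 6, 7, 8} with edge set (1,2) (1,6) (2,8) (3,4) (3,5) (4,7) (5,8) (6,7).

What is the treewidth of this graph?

A width-2 tree decomposition is:
Bags: B1 = {3, 5, 8}  B2 = {2, 3, 8}  B3 = {1, 2, 3}  B4 = {1, 3, 6}  B5 = {3, 6, 7}  B6 = {3, 4, 7}
Tree: B1–B2, B2–B3, B3–B4, B4–B5, B5–B6
The largest bag has 3 vertices, giving width 2; this decomposition certifies tw(G) ≤ 2. For the lower bound, G contains the cycle 3–5–8–2–1–6–7–4–3, so G is not a forest; only forests have treewidth ≤ 1, hence tw(G) ≥ 2. Therefore the treewidth is 2.

2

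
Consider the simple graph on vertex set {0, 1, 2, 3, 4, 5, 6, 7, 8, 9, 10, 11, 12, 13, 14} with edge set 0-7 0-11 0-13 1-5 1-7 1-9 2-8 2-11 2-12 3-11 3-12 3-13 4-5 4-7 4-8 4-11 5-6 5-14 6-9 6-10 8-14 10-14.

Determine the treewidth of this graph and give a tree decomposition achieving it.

Treewidth 3.
Bags: B1 = {1, 6, 9, 10}  B2 = {1, 5, 6, 10}  B3 = {1, 5, 10, 14}  B4 = {1, 5, 7, 14}  B5 = {4, 5, 7, 14}  B6 = {4, 7, 8, 14}  B7 = {0, 4, 7, 8}  B8 = {0, 4, 8, 11}  B9 = {0, 2, 8, 11}  B10 = {0, 2, 11, 13}  B11 = {2, 3, 11, 13}  B12 = {2, 3, 12, 13}
Tree: B1–B2, B2–B3, B3–B4, B4–B5, B5–B6, B6–B7, B7–B8, B8–B9, B9–B10, B10–B11, B11–B12

The largest bag has 4 vertices, giving width 3; this decomposition certifies tw(G) ≤ 3. For the lower bound: the 4 vertex sets {6,9,10}, {1}, {5}, {4,7,8,14} are disjoint, each induces a connected subgraph, and every pair is joined by at least one edge of G. Contracting each set to a single vertex therefore yields K_{4} as a minor, and since treewidth is minor-monotone, tw(G) ≥ tw(K_{4}) = 3. Therefore the treewidth is 3.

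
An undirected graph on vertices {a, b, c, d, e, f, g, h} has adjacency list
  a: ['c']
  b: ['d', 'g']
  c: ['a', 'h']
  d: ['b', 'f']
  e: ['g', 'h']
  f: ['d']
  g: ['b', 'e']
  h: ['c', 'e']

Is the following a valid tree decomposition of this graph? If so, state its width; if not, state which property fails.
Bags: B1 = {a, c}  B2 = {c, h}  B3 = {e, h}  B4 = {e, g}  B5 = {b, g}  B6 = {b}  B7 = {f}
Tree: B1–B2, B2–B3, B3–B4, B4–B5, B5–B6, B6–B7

A tree decomposition must satisfy three properties: every vertex lies in some bag; for every edge, both endpoints lie together in some bag; and for every vertex, the bags containing it form a connected subtree. Here vertex d appears in no bag, so the decomposition is invalid.

No — vertex d appears in no bag.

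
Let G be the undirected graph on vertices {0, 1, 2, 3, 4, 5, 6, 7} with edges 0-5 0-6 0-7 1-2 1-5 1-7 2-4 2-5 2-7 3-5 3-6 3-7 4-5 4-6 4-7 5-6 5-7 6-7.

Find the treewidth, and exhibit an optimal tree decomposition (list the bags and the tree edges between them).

Every bag has size at most 4, so the width is 4 − 1 = 3 and tw(G) ≤ 3. For the lower bound, the 4 vertices {1, 2, 5, 7} are pairwise adjacent, and any tree decomposition puts a clique entirely inside one bag — forcing width ≥ 3. Combining the bounds, tw(G) = 3.

Treewidth 3.
One such decomposition:
Bags: B1 = {4, 5, 6, 7}  B2 = {3, 5, 6, 7}  B3 = {2, 4, 5, 7}  B4 = {1, 2, 5, 7}  B5 = {0, 5, 6, 7}
Tree: B1–B2, B1–B3, B3–B4, B2–B5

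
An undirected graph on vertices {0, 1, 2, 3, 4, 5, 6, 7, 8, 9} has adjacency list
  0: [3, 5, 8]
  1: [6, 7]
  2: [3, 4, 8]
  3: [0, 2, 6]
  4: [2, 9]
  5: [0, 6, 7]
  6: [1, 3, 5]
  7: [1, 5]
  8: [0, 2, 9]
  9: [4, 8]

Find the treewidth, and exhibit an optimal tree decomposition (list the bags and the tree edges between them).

The largest bag has 3 vertices, giving width 2; this decomposition certifies tw(G) ≤ 2. Since 4–9–8–2–4 is a cycle in G, G is not acyclic. Forests are exactly the graphs of treewidth ≤ 1, so tw(G) ≥ 2. The upper and lower bounds meet at 2, so that is the treewidth.

Treewidth 2.
Bags: B1 = {2, 4, 9}  B2 = {2, 8, 9}  B3 = {2, 3, 8}  B4 = {0, 3, 8}  B5 = {0, 3, 6}  B6 = {0, 5, 6}  B7 = {1, 5, 6}  B8 = {1, 5, 7}
Tree: B1–B2, B2–B3, B3–B4, B4–B5, B5–B6, B6–B7, B7–B8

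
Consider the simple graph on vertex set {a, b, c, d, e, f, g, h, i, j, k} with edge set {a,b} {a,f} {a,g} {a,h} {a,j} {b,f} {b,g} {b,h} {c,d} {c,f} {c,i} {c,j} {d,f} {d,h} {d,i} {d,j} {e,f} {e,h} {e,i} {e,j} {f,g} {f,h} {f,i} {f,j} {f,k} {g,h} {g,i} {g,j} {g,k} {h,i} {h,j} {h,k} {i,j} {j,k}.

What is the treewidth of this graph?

4

A width-4 tree decomposition is:
Bags: B1 = {e, f, h, i, j}  B2 = {f, g, h, i, j}  B3 = {a, f, g, h, j}  B4 = {d, f, h, i, j}  B5 = {f, g, h, j, k}  B6 = {c, d, f, i, j}  B7 = {a, b, f, g, h}
Tree: B1–B2, B2–B3, B1–B4, B3–B5, B4–B6, B3–B7
The largest bag has 5 vertices, giving width 4; this decomposition certifies tw(G) ≤ 4. On the other hand G contains the 5-clique {d, f, h, i, j}. A clique must lie in a single bag of any decomposition, so no decomposition can have width below 4. Combining the bounds, tw(G) = 4.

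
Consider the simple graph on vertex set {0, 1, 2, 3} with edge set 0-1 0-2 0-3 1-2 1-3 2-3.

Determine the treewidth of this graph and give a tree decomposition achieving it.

With just one bag of size 4, the width is 4 − 1 = 3, so tw(G) ≤ 3. On the other hand G contains the 4-clique {0, 1, 2, 3}. A clique must lie in a single bag of any decomposition, so no decomposition can have width below 3. Combining the bounds, tw(G) = 3.

Treewidth 3.
One optimal decomposition is:
Bags: B1 = {0, 1, 2, 3}
Tree: (single bag)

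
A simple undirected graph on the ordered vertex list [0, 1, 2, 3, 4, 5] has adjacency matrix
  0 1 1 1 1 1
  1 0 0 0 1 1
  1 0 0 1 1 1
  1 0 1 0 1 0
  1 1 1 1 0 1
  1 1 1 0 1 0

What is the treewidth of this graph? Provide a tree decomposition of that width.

Every bag has size at most 4, so the width is 4 − 1 = 3 and tw(G) ≤ 3. For the lower bound, the 4 vertices {0, 1, 4, 5} are pairwise adjacent, and any tree decomposition puts a clique entirely inside one bag — forcing width ≥ 3. Therefore the treewidth is 3.

Treewidth 3.
Bags: B1 = {0, 2, 3, 4}  B2 = {0, 2, 4, 5}  B3 = {0, 1, 4, 5}
Tree: B1–B2, B2–B3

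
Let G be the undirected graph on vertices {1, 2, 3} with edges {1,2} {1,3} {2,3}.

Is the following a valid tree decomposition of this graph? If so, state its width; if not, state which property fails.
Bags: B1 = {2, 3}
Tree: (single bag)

A tree decomposition must satisfy three properties: every vertex lies in some bag; for every edge, both endpoints lie together in some bag; and for every vertex, the bags containing it form a connected subtree. Here vertex 1 appears in no bag, so the decomposition is invalid.

No — vertex 1 appears in no bag.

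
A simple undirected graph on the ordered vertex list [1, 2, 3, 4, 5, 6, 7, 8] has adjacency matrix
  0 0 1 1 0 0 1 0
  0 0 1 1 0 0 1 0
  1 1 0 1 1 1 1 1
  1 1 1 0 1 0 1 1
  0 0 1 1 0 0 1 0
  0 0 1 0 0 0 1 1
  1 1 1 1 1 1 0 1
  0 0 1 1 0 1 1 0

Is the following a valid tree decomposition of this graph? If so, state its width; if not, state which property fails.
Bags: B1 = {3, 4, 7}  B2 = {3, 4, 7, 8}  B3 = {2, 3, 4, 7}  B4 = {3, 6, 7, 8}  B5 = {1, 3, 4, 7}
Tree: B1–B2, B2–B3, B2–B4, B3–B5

No — vertex 5 appears in no bag.

A tree decomposition must satisfy three properties: every vertex lies in some bag; for every edge, both endpoints lie together in some bag; and for every vertex, the bags containing it form a connected subtree. Here vertex 5 appears in no bag, so the decomposition is invalid.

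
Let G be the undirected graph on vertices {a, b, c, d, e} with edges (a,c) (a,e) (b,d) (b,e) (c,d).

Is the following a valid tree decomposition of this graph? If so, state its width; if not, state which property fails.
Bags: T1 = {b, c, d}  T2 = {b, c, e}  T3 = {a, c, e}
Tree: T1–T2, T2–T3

Every vertex of G appears in some bag (union = {a, b, c, d, e}); every edge is covered by a bag; and for each vertex v the set of bags containing v is connected in the bag tree. The decomposition is therefore valid. The largest bag has 3 vertices, so the width is 2.

Yes; width 2.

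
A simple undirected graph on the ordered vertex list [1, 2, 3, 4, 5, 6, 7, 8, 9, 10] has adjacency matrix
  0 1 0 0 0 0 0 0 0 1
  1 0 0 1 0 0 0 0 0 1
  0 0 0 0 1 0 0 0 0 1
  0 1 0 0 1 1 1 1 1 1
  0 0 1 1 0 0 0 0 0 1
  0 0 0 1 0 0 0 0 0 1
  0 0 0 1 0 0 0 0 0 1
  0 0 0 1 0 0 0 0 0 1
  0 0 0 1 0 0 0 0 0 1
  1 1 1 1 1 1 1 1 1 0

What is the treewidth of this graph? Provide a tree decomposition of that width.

The largest bag has 3 vertices, giving width 2; this decomposition certifies tw(G) ≤ 2. Conversely, {1, 2, 10} is a clique of size 3, and the vertices of any clique must share a bag in every tree decomposition; so some bag has ≥ 3 vertices and tw(G) ≥ 2. The upper and lower bounds meet at 2, so that is the treewidth.

Treewidth 2.
One optimal decomposition is:
Bags: B1 = {4, 7, 10}  B2 = {4, 5, 10}  B3 = {4, 9, 10}  B4 = {4, 6, 10}  B5 = {2, 4, 10}  B6 = {4, 8, 10}  B7 = {1, 2, 10}  B8 = {3, 5, 10}
Tree: B1–B2, B1–B3, B2–B4, B1–B5, B1–B6, B5–B7, B2–B8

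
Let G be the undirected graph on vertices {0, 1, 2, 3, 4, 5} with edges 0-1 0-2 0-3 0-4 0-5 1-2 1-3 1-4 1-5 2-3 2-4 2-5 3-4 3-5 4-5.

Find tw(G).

A width-5 tree decomposition is:
Bags: B1 = {0, 1, 2, 3, 4, 5}
Tree: (single bag)
With just one bag of size 6, the width is 6 − 1 = 5, so tw(G) ≤ 5. Conversely, {0, 1, 2, 3, 4, 5} is a clique of size 6, and the vertices of any clique must share a bag in every tree decomposition; so some bag has ≥ 6 vertices and tw(G) ≥ 5. The upper and lower bounds meet at 5, so that is the treewidth.

5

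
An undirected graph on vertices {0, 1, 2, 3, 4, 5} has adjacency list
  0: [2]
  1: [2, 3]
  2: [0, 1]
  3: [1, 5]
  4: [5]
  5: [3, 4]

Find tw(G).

1

A width-1 tree decomposition is:
Bags: B1 = {0, 2}  B2 = {1, 2}  B3 = {1, 3}  B4 = {3, 5}  B5 = {4, 5}
Tree: B1–B2, B2–B3, B3–B4, B4–B5
Every bag has size at most 2, so the width is 2 − 1 = 1 and tw(G) ≤ 1. Since G has at least one edge (e.g. 0–2), it is not an edgeless graph, so tw(G) ≥ 1. Therefore the treewidth is 1.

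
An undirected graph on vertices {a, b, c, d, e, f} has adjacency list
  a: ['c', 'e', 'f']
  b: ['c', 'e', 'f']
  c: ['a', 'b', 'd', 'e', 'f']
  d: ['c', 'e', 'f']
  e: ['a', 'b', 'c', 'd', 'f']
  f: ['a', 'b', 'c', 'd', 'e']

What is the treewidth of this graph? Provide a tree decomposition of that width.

The largest bag has 4 vertices, giving width 3; this decomposition certifies tw(G) ≤ 3. On the other hand G contains the 4-clique {c, d, e, f}. A clique must lie in a single bag of any decomposition, so no decomposition can have width below 3. Hence tw(G) = 3 exactly.

Treewidth 3.
One such decomposition:
Bags: B1 = {b, c, e, f}  B2 = {a, c, e, f}  B3 = {c, d, e, f}
Tree: B1–B2, B1–B3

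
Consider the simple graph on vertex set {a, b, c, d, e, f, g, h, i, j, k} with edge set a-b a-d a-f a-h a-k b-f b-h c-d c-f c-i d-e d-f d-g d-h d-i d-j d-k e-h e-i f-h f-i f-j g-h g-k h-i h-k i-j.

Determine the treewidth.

3

A width-3 tree decomposition is:
Bags: B1 = {a, d, f, h}  B2 = {d, f, h, i}  B3 = {d, e, h, i}  B4 = {c, d, f, i}  B5 = {a, d, h, k}  B6 = {d, f, i, j}  B7 = {a, b, f, h}  B8 = {d, g, h, k}
Tree: B1–B2, B2–B3, B2–B4, B1–B5, B2–B6, B1–B7, B5–B8
Every bag has size at most 4, so the width is 4 − 1 = 3 and tw(G) ≤ 3. On the other hand G contains the 4-clique {d, f, i, j}. A clique must lie in a single bag of any decomposition, so no decomposition can have width below 3. Therefore the treewidth is 3.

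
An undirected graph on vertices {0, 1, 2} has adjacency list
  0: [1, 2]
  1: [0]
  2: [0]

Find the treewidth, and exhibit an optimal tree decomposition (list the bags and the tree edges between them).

Treewidth 1.
Bags: B1 = {0, 2}  B2 = {0, 1}
Tree: B1–B2

Every bag has size at most 2, so the width is 2 − 1 = 1 and tw(G) ≤ 1. G has an edge, so its treewidth is at least 1. Therefore the treewidth is 1.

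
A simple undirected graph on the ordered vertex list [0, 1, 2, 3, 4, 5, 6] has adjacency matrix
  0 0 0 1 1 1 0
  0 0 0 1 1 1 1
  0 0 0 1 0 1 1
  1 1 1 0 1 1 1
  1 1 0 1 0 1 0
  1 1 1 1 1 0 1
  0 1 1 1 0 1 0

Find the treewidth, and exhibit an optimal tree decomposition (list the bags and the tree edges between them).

Treewidth 3.
One such decomposition:
Bags: B1 = {1, 3, 5, 6}  B2 = {1, 3, 4, 5}  B3 = {2, 3, 5, 6}  B4 = {0, 3, 4, 5}
Tree: B1–B2, B1–B3, B2–B4

Every bag has size at most 4, so the width is 4 − 1 = 3 and tw(G) ≤ 3. For the lower bound, the 4 vertices {0, 3, 4, 5} are pairwise adjacent, and any tree decomposition puts a clique entirely inside one bag — forcing width ≥ 3. Therefore the treewidth is 3.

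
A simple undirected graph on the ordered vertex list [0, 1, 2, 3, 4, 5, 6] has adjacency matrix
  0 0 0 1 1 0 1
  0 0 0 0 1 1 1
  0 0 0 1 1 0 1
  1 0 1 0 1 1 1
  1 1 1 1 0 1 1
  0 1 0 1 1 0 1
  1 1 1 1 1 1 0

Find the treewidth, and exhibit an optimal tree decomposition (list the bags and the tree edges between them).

Treewidth 3.
One such decomposition:
Bags: B1 = {1, 4, 5, 6}  B2 = {3, 4, 5, 6}  B3 = {2, 3, 4, 6}  B4 = {0, 3, 4, 6}
Tree: B1–B2, B2–B3, B2–B4

Each bag holds 4 vertices, so the decomposition has width 3, which upper-bounds the treewidth. On the other hand G contains the 4-clique {1, 4, 5, 6}. A clique must lie in a single bag of any decomposition, so no decomposition can have width below 3. Therefore the treewidth is 3.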